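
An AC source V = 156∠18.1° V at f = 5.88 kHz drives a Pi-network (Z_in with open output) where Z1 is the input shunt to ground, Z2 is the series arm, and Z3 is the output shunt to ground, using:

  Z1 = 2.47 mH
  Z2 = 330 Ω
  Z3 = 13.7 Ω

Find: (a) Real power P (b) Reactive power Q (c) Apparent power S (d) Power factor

Step 1 — Angular frequency: ω = 2π·f = 2π·5880 = 3.695e+04 rad/s.
Step 2 — Component impedances:
  Z1: Z = jωL = j·3.695e+04·0.00247 = 0 + j91.25 Ω
  Z2: Z = R = 330 Ω
  Z3: Z = R = 13.7 Ω
Step 3 — With open output, the series arm Z2 and the output shunt Z3 appear in series to ground: Z2 + Z3 = 343.7 Ω.
Step 4 — Parallel with input shunt Z1: Z_in = Z1 || (Z2 + Z3) = 22.63 + j85.25 Ω = 88.2∠75.1° Ω.
Step 5 — Source phasor: V = 156∠18.1° V = 148.3 + j48.47 V.
Step 6 — Current: I = V / Z = 0.9625 - j1.484 A = 1.769∠-57.0° A.
Step 7 — Complex power: S = V·I* = 70.81 + j266.7 VA.
Step 8 — Real power: P = Re(S) = 70.81 W.
Step 9 — Reactive power: Q = Im(S) = 266.7 VAR.
Step 10 — Apparent power: |S| = 275.9 VA.
Step 11 — Power factor: PF = P/|S| = 0.2566 (lagging).

(a) P = 70.81 W  (b) Q = 266.7 VAR  (c) S = 275.9 VA  (d) PF = 0.2566 (lagging)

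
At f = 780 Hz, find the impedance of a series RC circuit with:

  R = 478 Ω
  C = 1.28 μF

Step 1 — Angular frequency: ω = 2π·f = 2π·780 = 4901 rad/s.
Step 2 — Component impedances:
  R: Z = R = 478 Ω
  C: Z = 1/(jωC) = -j/(ω·C) = 0 - j159.4 Ω
Step 3 — Series combination: Z_total = R + C = 478 - j159.4 Ω = 503.9∠-18.4° Ω.

Z = 478 - j159.4 Ω = 503.9∠-18.4° Ω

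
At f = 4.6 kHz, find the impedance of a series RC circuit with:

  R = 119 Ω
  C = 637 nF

Step 1 — Angular frequency: ω = 2π·f = 2π·4600 = 2.89e+04 rad/s.
Step 2 — Component impedances:
  R: Z = R = 119 Ω
  C: Z = 1/(jωC) = -j/(ω·C) = 0 - j54.32 Ω
Step 3 — Series combination: Z_total = R + C = 119 - j54.32 Ω = 130.8∠-24.5° Ω.

Z = 119 - j54.32 Ω = 130.8∠-24.5° Ω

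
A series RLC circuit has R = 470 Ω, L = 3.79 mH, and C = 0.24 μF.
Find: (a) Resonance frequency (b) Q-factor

Step 1 — Resonance condition Im(Z)=0 gives ω₀ = 1/√(LC).
Step 2 — ω₀ = 1/√(0.00379·2.4e-07) = 3.316e+04 rad/s.
Step 3 — f₀ = ω₀/(2π) = 5277 Hz.
Step 4 — Series Q: Q = ω₀L/R = 3.316e+04·0.00379/470 = 0.2674.

(a) f₀ = 5277 Hz  (b) Q = 0.2674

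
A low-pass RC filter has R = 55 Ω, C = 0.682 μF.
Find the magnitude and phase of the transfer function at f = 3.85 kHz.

Step 1 — Angular frequency: ω = 2π·3850 = 2.419e+04 rad/s.
Step 2 — Transfer function: H(jω) = 1/(1 + jωRC).
Step 3 — Denominator: 1 + jωRC = 1 + j·2.419e+04·55·6.82e-07 = 1 + j0.9074.
Step 4 — H = 0.5484 - j0.4976.
Step 5 — Magnitude: |H| = 0.7406 (-2.6 dB); phase: φ = -42.2°.

|H| = 0.7406 (-2.6 dB), φ = -42.2°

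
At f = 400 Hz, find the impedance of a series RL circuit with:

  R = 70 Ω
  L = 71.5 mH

Step 1 — Angular frequency: ω = 2π·f = 2π·400 = 2513 rad/s.
Step 2 — Component impedances:
  R: Z = R = 70 Ω
  L: Z = jωL = j·2513·0.0715 = 0 + j179.7 Ω
Step 3 — Series combination: Z_total = R + L = 70 + j179.7 Ω = 192.9∠68.7° Ω.

Z = 70 + j179.7 Ω = 192.9∠68.7° Ω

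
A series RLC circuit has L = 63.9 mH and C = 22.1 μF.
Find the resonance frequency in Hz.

Step 1 — Resonance condition Im(Z)=0 gives ω₀ = 1/√(LC).
Step 2 — ω₀ = 1/√(0.0639·2.21e-05) = 841.5 rad/s.
Step 3 — f₀ = ω₀/(2π) = 133.9 Hz.

f₀ = 133.9 Hz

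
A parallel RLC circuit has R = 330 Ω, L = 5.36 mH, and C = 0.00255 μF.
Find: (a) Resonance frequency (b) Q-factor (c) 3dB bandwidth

Step 1 — Resonance: ω₀ = 1/√(LC) = 1/√(0.00536·2.55e-09) = 2.705e+05 rad/s.
Step 2 — f₀ = ω₀/(2π) = 4.305e+04 Hz.
Step 3 — Parallel Q: Q = R/(ω₀L) = 330/(2.705e+05·0.00536) = 0.2276.
Step 4 — Bandwidth: Δω = ω₀/Q = 1.188e+06 rad/s; BW = Δω/(2π) = 1.891e+05 Hz.

(a) f₀ = 4.305e+04 Hz  (b) Q = 0.2276  (c) BW = 1.891e+05 Hz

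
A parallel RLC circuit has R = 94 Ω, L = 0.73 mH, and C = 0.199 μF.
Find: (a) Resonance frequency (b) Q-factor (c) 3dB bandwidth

Step 1 — Resonance: ω₀ = 1/√(LC) = 1/√(0.00073·1.99e-07) = 8.297e+04 rad/s.
Step 2 — f₀ = ω₀/(2π) = 1.32e+04 Hz.
Step 3 — Parallel Q: Q = R/(ω₀L) = 94/(8.297e+04·0.00073) = 1.552.
Step 4 — Bandwidth: Δω = ω₀/Q = 5.346e+04 rad/s; BW = Δω/(2π) = 8508 Hz.

(a) f₀ = 1.32e+04 Hz  (b) Q = 1.552  (c) BW = 8508 Hz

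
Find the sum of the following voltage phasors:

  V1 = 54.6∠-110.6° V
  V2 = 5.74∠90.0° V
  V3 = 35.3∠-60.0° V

Step 1 — Convert each phasor to rectangular form:
  V1 = 54.6·(cos(-110.6°) + j·sin(-110.6°)) = -19.21 - j51.11 V
  V2 = 5.74·(cos(90.0°) + j·sin(90.0°)) = 0 + j5.74 V
  V3 = 35.3·(cos(-60.0°) + j·sin(-60.0°)) = 17.65 - j30.57 V
Step 2 — Sum components: V_total = -1.561 - j75.94 V.
Step 3 — Convert to polar: |V_total| = 75.96 V, ∠V_total = -91.2°.

V_total = 75.96∠-91.2° V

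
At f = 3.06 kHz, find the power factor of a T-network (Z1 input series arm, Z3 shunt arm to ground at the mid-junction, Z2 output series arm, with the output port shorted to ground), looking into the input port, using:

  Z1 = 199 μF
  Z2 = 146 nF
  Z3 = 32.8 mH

Step 1 — Angular frequency: ω = 2π·f = 2π·3060 = 1.923e+04 rad/s.
Step 2 — Component impedances:
  Z1: Z = 1/(jωC) = -j/(ω·C) = 0 - j0.2614 Ω
  Z2: Z = 1/(jωC) = -j/(ω·C) = 0 - j356.2 Ω
  Z3: Z = jωL = j·1.923e+04·0.0328 = 0 + j630.6 Ω
Step 3 — With the output port shorted to ground, the output series arm Z2 runs from the junction to ground; the shunt arm Z3 also runs from the junction to ground. They appear in parallel: Z3 || Z2 = 0 - j818.8 Ω.
Step 4 — Series with input arm Z1: Z_in = Z1 + (Z3 || Z2) = 0 - j819 Ω = 819∠-90.0° Ω.
Step 5 — Power factor: PF = cos(φ) = Re(Z)/|Z| = 0/819 = 0.
Step 6 — Type: Im(Z) = -819 ⇒ leading (phase φ = -90.0°).

PF = 0 (leading, φ = -90.0°)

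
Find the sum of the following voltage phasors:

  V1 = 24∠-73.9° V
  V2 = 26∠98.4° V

Step 1 — Convert each phasor to rectangular form:
  V1 = 24·(cos(-73.9°) + j·sin(-73.9°)) = 6.656 - j23.06 V
  V2 = 26·(cos(98.4°) + j·sin(98.4°)) = -3.798 + j25.72 V
Step 2 — Sum components: V_total = 2.857 + j2.662 V.
Step 3 — Convert to polar: |V_total| = 3.906 V, ∠V_total = 43.0°.

V_total = 3.906∠43.0° V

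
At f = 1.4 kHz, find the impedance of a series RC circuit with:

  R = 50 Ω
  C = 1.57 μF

Step 1 — Angular frequency: ω = 2π·f = 2π·1400 = 8796 rad/s.
Step 2 — Component impedances:
  R: Z = R = 50 Ω
  C: Z = 1/(jωC) = -j/(ω·C) = 0 - j72.41 Ω
Step 3 — Series combination: Z_total = R + C = 50 - j72.41 Ω = 87.99∠-55.4° Ω.

Z = 50 - j72.41 Ω = 87.99∠-55.4° Ω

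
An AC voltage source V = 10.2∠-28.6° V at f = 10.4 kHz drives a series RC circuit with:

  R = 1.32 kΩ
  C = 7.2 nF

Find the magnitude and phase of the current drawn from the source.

Step 1 — Angular frequency: ω = 2π·f = 2π·1.04e+04 = 6.535e+04 rad/s.
Step 2 — Component impedances:
  R: Z = R = 1320 Ω
  C: Z = 1/(jωC) = -j/(ω·C) = 0 - j2125 Ω
Step 3 — Series combination: Z_total = R + C = 1320 - j2125 Ω = 2502∠-58.2° Ω.
Step 4 — Source phasor: V = 10.2∠-28.6° V = 8.955 - j4.883 V.
Step 5 — Ohm's law: I = V / Z_total = (8.955 - j4.883) / (1320 - j2125) = 0.003546 + j0.002011 A.
Step 6 — Convert to polar: |I| = 0.004077 A, ∠I = 29.6°.

I = 0.004077∠29.6° A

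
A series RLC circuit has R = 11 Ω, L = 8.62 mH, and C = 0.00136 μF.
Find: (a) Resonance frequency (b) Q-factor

Step 1 — Resonance condition Im(Z)=0 gives ω₀ = 1/√(LC).
Step 2 — ω₀ = 1/√(0.00862·1.36e-09) = 2.921e+05 rad/s.
Step 3 — f₀ = ω₀/(2π) = 4.648e+04 Hz.
Step 4 — Series Q: Q = ω₀L/R = 2.921e+05·0.00862/11 = 228.9.

(a) f₀ = 4.648e+04 Hz  (b) Q = 228.9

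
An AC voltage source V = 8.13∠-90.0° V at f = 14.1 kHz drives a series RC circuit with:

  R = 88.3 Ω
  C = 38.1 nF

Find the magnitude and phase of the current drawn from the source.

Step 1 — Angular frequency: ω = 2π·f = 2π·1.41e+04 = 8.859e+04 rad/s.
Step 2 — Component impedances:
  R: Z = R = 88.3 Ω
  C: Z = 1/(jωC) = -j/(ω·C) = 0 - j296.3 Ω
Step 3 — Series combination: Z_total = R + C = 88.3 - j296.3 Ω = 309.1∠-73.4° Ω.
Step 4 — Source phasor: V = 8.13∠-90.0° V = 0 - j8.13 V.
Step 5 — Ohm's law: I = V / Z_total = (0 - j8.13) / (88.3 - j296.3) = 0.0252 - j0.007512 A.
Step 6 — Convert to polar: |I| = 0.0263 A, ∠I = -16.6°.

I = 0.0263∠-16.6° A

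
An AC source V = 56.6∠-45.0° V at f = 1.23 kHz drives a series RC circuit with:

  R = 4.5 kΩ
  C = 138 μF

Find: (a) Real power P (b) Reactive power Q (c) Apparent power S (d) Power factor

Step 1 — Angular frequency: ω = 2π·f = 2π·1230 = 7728 rad/s.
Step 2 — Component impedances:
  R: Z = R = 4500 Ω
  C: Z = 1/(jωC) = -j/(ω·C) = 0 - j0.9376 Ω
Step 3 — Series combination: Z_total = R + C = 4500 - j0.9376 Ω = 4500∠-0.0° Ω.
Step 4 — Source phasor: V = 56.6∠-45.0° V = 40.02 - j40.02 V.
Step 5 — Current: I = V / Z = 0.008896 - j0.008892 A = 0.01258∠-45.0° A.
Step 6 — Complex power: S = V·I* = 0.7119 - j0.0001483 VA.
Step 7 — Real power: P = Re(S) = 0.7119 W.
Step 8 — Reactive power: Q = Im(S) = -0.0001483 VAR.
Step 9 — Apparent power: |S| = 0.7119 VA.
Step 10 — Power factor: PF = P/|S| = 1 (leading).

(a) P = 0.7119 W  (b) Q = -0.0001483 VAR  (c) S = 0.7119 VA  (d) PF = 1 (leading)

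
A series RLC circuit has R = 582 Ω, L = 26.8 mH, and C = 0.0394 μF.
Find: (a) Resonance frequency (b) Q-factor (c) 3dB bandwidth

Step 1 — Resonance: ω₀ = 1/√(LC) = 1/√(0.0268·3.94e-08) = 3.077e+04 rad/s.
Step 2 — f₀ = ω₀/(2π) = 4898 Hz.
Step 3 — Series Q: Q = ω₀L/R = 3.077e+04·0.0268/582 = 1.417.
Step 4 — Bandwidth: Δω = ω₀/Q = 2.172e+04 rad/s; BW = Δω/(2π) = 3456 Hz.

(a) f₀ = 4898 Hz  (b) Q = 1.417  (c) BW = 3456 Hz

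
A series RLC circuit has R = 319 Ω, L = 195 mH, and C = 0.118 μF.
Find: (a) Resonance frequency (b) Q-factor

Step 1 — Resonance condition Im(Z)=0 gives ω₀ = 1/√(LC).
Step 2 — ω₀ = 1/√(0.195·1.18e-07) = 6592 rad/s.
Step 3 — f₀ = ω₀/(2π) = 1049 Hz.
Step 4 — Series Q: Q = ω₀L/R = 6592·0.195/319 = 4.03.

(a) f₀ = 1049 Hz  (b) Q = 4.03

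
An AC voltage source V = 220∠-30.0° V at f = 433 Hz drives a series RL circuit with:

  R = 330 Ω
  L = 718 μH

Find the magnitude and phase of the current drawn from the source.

Step 1 — Angular frequency: ω = 2π·f = 2π·433 = 2721 rad/s.
Step 2 — Component impedances:
  R: Z = R = 330 Ω
  L: Z = jωL = j·2721·0.000718 = 0 + j1.953 Ω
Step 3 — Series combination: Z_total = R + L = 330 + j1.953 Ω = 330∠0.3° Ω.
Step 4 — Source phasor: V = 220∠-30.0° V = 190.5 - j110 V.
Step 5 — Ohm's law: I = V / Z_total = (190.5 - j110) / (330 + j1.953) = 0.5754 - j0.3367 A.
Step 6 — Convert to polar: |I| = 0.6667 A, ∠I = -30.3°.

I = 0.6667∠-30.3° A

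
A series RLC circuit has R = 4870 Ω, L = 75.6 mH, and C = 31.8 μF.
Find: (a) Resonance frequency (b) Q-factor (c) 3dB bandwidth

Step 1 — Resonance condition Im(Z)=0 gives ω₀ = 1/√(LC).
Step 2 — ω₀ = 1/√(0.0756·3.18e-05) = 644.9 rad/s.
Step 3 — f₀ = ω₀/(2π) = 102.6 Hz.
Step 4 — Series Q: Q = ω₀L/R = 644.9·0.0756/4870 = 0.01001.
Step 5 — 3dB bandwidth: Δω = ω₀/Q = 6.442e+04 rad/s; BW = Δω/(2π) = 1.025e+04 Hz.

(a) f₀ = 102.6 Hz  (b) Q = 0.01001  (c) BW = 1.025e+04 Hz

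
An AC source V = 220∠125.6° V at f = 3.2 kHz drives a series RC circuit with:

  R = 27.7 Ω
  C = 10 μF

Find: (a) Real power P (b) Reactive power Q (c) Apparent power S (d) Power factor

Step 1 — Angular frequency: ω = 2π·f = 2π·3200 = 2.011e+04 rad/s.
Step 2 — Component impedances:
  R: Z = R = 27.7 Ω
  C: Z = 1/(jωC) = -j/(ω·C) = 0 - j4.974 Ω
Step 3 — Series combination: Z_total = R + C = 27.7 - j4.974 Ω = 28.14∠-10.2° Ω.
Step 4 — Source phasor: V = 220∠125.6° V = -128.1 + j178.9 V.
Step 5 — Current: I = V / Z = -5.602 + j5.452 A = 7.817∠135.8° A.
Step 6 — Complex power: S = V·I* = 1693 - j303.9 VA.
Step 7 — Real power: P = Re(S) = 1693 W.
Step 8 — Reactive power: Q = Im(S) = -303.9 VAR.
Step 9 — Apparent power: |S| = 1720 VA.
Step 10 — Power factor: PF = P/|S| = 0.9843 (leading).

(a) P = 1693 W  (b) Q = -303.9 VAR  (c) S = 1720 VA  (d) PF = 0.9843 (leading)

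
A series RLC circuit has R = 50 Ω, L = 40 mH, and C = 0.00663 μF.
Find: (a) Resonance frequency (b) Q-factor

Step 1 — Resonance condition Im(Z)=0 gives ω₀ = 1/√(LC).
Step 2 — ω₀ = 1/√(0.04·6.63e-09) = 6.141e+04 rad/s.
Step 3 — f₀ = ω₀/(2π) = 9773 Hz.
Step 4 — Series Q: Q = ω₀L/R = 6.141e+04·0.04/50 = 49.13.

(a) f₀ = 9773 Hz  (b) Q = 49.13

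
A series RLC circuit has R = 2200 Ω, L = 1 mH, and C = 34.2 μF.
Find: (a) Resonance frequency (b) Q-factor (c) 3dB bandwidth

Step 1 — Resonance: ω₀ = 1/√(LC) = 1/√(0.001·3.42e-05) = 5407 rad/s.
Step 2 — f₀ = ω₀/(2π) = 860.6 Hz.
Step 3 — Series Q: Q = ω₀L/R = 5407·0.001/2200 = 0.002458.
Step 4 — Bandwidth: Δω = ω₀/Q = 2.2e+06 rad/s; BW = Δω/(2π) = 3.501e+05 Hz.

(a) f₀ = 860.6 Hz  (b) Q = 0.002458  (c) BW = 3.501e+05 Hz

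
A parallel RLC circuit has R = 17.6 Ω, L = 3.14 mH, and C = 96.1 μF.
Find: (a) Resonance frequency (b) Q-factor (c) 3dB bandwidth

Step 1 — Resonance: ω₀ = 1/√(LC) = 1/√(0.00314·9.61e-05) = 1820 rad/s.
Step 2 — f₀ = ω₀/(2π) = 289.7 Hz.
Step 3 — Parallel Q: Q = R/(ω₀L) = 17.6/(1820·0.00314) = 3.079.
Step 4 — Bandwidth: Δω = ω₀/Q = 591.2 rad/s; BW = Δω/(2π) = 94.1 Hz.

(a) f₀ = 289.7 Hz  (b) Q = 3.079  (c) BW = 94.1 Hz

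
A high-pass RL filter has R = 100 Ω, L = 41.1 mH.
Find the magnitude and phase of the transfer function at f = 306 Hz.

Step 1 — Angular frequency: ω = 2π·306 = 1923 rad/s.
Step 2 — Transfer function: H(jω) = jωL/(R + jωL).
Step 3 — Numerator jωL = j·79.02; denominator R + jωL = 100 + j79.02.
Step 4 — H = 0.3844 + j0.4865.
Step 5 — Magnitude: |H| = 0.62 (-4.2 dB); phase: φ = 51.7°.

|H| = 0.62 (-4.2 dB), φ = 51.7°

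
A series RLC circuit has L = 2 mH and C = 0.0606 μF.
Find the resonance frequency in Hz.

Step 1 — Resonance condition Im(Z)=0 gives ω₀ = 1/√(LC).
Step 2 — ω₀ = 1/√(0.002·6.06e-08) = 9.083e+04 rad/s.
Step 3 — f₀ = ω₀/(2π) = 1.446e+04 Hz.

f₀ = 1.446e+04 Hz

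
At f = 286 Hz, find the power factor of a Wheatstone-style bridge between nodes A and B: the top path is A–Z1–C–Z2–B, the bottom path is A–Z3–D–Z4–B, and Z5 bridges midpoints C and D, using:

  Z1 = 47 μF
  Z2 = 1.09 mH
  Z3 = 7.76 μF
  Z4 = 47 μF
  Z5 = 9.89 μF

Step 1 — Angular frequency: ω = 2π·f = 2π·286 = 1797 rad/s.
Step 2 — Component impedances:
  Z1: Z = 1/(jωC) = -j/(ω·C) = 0 - j11.84 Ω
  Z2: Z = jωL = j·1797·0.00109 = 0 + j1.959 Ω
  Z3: Z = 1/(jωC) = -j/(ω·C) = 0 - j71.71 Ω
  Z4: Z = 1/(jωC) = -j/(ω·C) = 0 - j11.84 Ω
  Z5: Z = 1/(jωC) = -j/(ω·C) = 0 - j56.27 Ω
Step 3 — Bridge requires nodal analysis (the Z5 bridge couples midpoints C and D, so the two paths cannot be reduced to a simple series/parallel combination). Setting node B to ground and injecting 1 A at node A, the 3-node admittance system at A, C, D solves to V_A = Z_AB = 0 - j8.698 Ω = 8.698∠-90.0° Ω.
Step 4 — Power factor: PF = cos(φ) = Re(Z)/|Z| = 0/8.698 = 0.
Step 5 — Type: Im(Z) = -8.698 ⇒ leading (phase φ = -90.0°).

PF = 0 (leading, φ = -90.0°)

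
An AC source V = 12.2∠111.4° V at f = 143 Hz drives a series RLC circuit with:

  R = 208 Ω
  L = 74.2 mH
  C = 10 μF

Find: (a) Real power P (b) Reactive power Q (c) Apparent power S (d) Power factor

Step 1 — Angular frequency: ω = 2π·f = 2π·143 = 898.5 rad/s.
Step 2 — Component impedances:
  R: Z = R = 208 Ω
  L: Z = jωL = j·898.5·0.0742 = 0 + j66.67 Ω
  C: Z = 1/(jωC) = -j/(ω·C) = 0 - j111.3 Ω
Step 3 — Series combination: Z_total = R + L + C = 208 - j44.63 Ω = 212.7∠-12.1° Ω.
Step 4 — Source phasor: V = 12.2∠111.4° V = -4.451 + j11.36 V.
Step 5 — Current: I = V / Z = -0.03166 + j0.04782 A = 0.05735∠123.5° A.
Step 6 — Complex power: S = V·I* = 0.6841 - j0.1468 VA.
Step 7 — Real power: P = Re(S) = 0.6841 W.
Step 8 — Reactive power: Q = Im(S) = -0.1468 VAR.
Step 9 — Apparent power: |S| = 0.6997 VA.
Step 10 — Power factor: PF = P/|S| = 0.9777 (leading).

(a) P = 0.6841 W  (b) Q = -0.1468 VAR  (c) S = 0.6997 VA  (d) PF = 0.9777 (leading)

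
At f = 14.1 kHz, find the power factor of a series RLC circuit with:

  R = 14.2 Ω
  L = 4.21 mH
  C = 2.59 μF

Step 1 — Angular frequency: ω = 2π·f = 2π·1.41e+04 = 8.859e+04 rad/s.
Step 2 — Component impedances:
  R: Z = R = 14.2 Ω
  L: Z = jωL = j·8.859e+04·0.00421 = 0 + j373 Ω
  C: Z = 1/(jωC) = -j/(ω·C) = 0 - j4.358 Ω
Step 3 — Series combination: Z_total = R + L + C = 14.2 + j368.6 Ω = 368.9∠87.8° Ω.
Step 4 — Power factor: PF = cos(φ) = Re(Z)/|Z| = 14.2/368.9 = 0.03849.
Step 5 — Type: Im(Z) = 368.6 ⇒ lagging (phase φ = 87.8°).

PF = 0.03849 (lagging, φ = 87.8°)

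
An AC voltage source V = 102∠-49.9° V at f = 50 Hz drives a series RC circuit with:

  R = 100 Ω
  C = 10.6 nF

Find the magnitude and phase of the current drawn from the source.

Step 1 — Angular frequency: ω = 2π·f = 2π·50 = 314.2 rad/s.
Step 2 — Component impedances:
  R: Z = R = 100 Ω
  C: Z = 1/(jωC) = -j/(ω·C) = 0 - j3.003e+05 Ω
Step 3 — Series combination: Z_total = R + C = 100 - j3.003e+05 Ω = 3.003e+05∠-90.0° Ω.
Step 4 — Source phasor: V = 102∠-49.9° V = 65.7 - j78.02 V.
Step 5 — Ohm's law: I = V / Z_total = (65.7 - j78.02) / (100 - j3.003e+05) = 0.0002599 + j0.0002187 A.
Step 6 — Convert to polar: |I| = 0.0003397 A, ∠I = 40.1°.

I = 0.0003397∠40.1° A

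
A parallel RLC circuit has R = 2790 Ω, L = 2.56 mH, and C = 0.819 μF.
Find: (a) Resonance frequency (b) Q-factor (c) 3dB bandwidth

Step 1 — Resonance: ω₀ = 1/√(LC) = 1/√(0.00256·8.19e-07) = 2.184e+04 rad/s.
Step 2 — f₀ = ω₀/(2π) = 3476 Hz.
Step 3 — Parallel Q: Q = R/(ω₀L) = 2790/(2.184e+04·0.00256) = 49.9.
Step 4 — Bandwidth: Δω = ω₀/Q = 437.6 rad/s; BW = Δω/(2π) = 69.65 Hz.

(a) f₀ = 3476 Hz  (b) Q = 49.9  (c) BW = 69.65 Hz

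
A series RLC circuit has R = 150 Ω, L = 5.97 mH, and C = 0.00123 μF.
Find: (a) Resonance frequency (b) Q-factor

Step 1 — Resonance condition Im(Z)=0 gives ω₀ = 1/√(LC).
Step 2 — ω₀ = 1/√(0.00597·1.23e-09) = 3.69e+05 rad/s.
Step 3 — f₀ = ω₀/(2π) = 5.873e+04 Hz.
Step 4 — Series Q: Q = ω₀L/R = 3.69e+05·0.00597/150 = 14.69.

(a) f₀ = 5.873e+04 Hz  (b) Q = 14.69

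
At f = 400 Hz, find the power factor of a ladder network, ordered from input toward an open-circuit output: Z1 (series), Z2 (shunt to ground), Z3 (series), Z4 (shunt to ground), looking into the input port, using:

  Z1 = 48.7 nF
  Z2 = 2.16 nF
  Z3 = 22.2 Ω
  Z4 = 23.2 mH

Step 1 — Angular frequency: ω = 2π·f = 2π·400 = 2513 rad/s.
Step 2 — Component impedances:
  Z1: Z = 1/(jωC) = -j/(ω·C) = 0 - j8170 Ω
  Z2: Z = 1/(jωC) = -j/(ω·C) = 0 - j1.842e+05 Ω
  Z3: Z = R = 22.2 Ω
  Z4: Z = jωL = j·2513·0.0232 = 0 + j58.31 Ω
Step 3 — Ladder network (open output): work backward from the far end, alternating series and parallel combinations. Z_in = 22.21 - j8112 Ω = 8112∠-89.8° Ω.
Step 4 — Power factor: PF = cos(φ) = Re(Z)/|Z| = 22.21/8112 = 0.002738.
Step 5 — Type: Im(Z) = -8112 ⇒ leading (phase φ = -89.8°).

PF = 0.002738 (leading, φ = -89.8°)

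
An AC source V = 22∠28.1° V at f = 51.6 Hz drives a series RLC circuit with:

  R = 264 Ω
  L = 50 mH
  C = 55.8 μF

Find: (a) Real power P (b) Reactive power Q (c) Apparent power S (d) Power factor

Step 1 — Angular frequency: ω = 2π·f = 2π·51.6 = 324.2 rad/s.
Step 2 — Component impedances:
  R: Z = R = 264 Ω
  L: Z = jωL = j·324.2·0.05 = 0 + j16.21 Ω
  C: Z = 1/(jωC) = -j/(ω·C) = 0 - j55.28 Ω
Step 3 — Series combination: Z_total = R + L + C = 264 - j39.07 Ω = 266.9∠-8.4° Ω.
Step 4 — Source phasor: V = 22∠28.1° V = 19.41 + j10.36 V.
Step 5 — Current: I = V / Z = 0.06625 + j0.04905 A = 0.08244∠36.5° A.
Step 6 — Complex power: S = V·I* = 1.794 - j0.2655 VA.
Step 7 — Real power: P = Re(S) = 1.794 W.
Step 8 — Reactive power: Q = Im(S) = -0.2655 VAR.
Step 9 — Apparent power: |S| = 1.814 VA.
Step 10 — Power factor: PF = P/|S| = 0.9892 (leading).

(a) P = 1.794 W  (b) Q = -0.2655 VAR  (c) S = 1.814 VA  (d) PF = 0.9892 (leading)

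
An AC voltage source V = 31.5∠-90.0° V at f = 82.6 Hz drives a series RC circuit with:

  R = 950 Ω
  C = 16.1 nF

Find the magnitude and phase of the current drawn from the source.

Step 1 — Angular frequency: ω = 2π·f = 2π·82.6 = 519 rad/s.
Step 2 — Component impedances:
  R: Z = R = 950 Ω
  C: Z = 1/(jωC) = -j/(ω·C) = 0 - j1.197e+05 Ω
Step 3 — Series combination: Z_total = R + C = 950 - j1.197e+05 Ω = 1.197e+05∠-89.5° Ω.
Step 4 — Source phasor: V = 31.5∠-90.0° V = 0 - j31.5 V.
Step 5 — Ohm's law: I = V / Z_total = (0 - j31.5) / (950 - j1.197e+05) = 0.0002632 - j2.089e-06 A.
Step 6 — Convert to polar: |I| = 0.0002632 A, ∠I = -0.5°.

I = 0.0002632∠-0.5° A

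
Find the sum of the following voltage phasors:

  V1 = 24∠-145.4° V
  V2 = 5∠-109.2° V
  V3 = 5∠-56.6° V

Step 1 — Convert each phasor to rectangular form:
  V1 = 24·(cos(-145.4°) + j·sin(-145.4°)) = -19.76 - j13.63 V
  V2 = 5·(cos(-109.2°) + j·sin(-109.2°)) = -1.644 - j4.722 V
  V3 = 5·(cos(-56.6°) + j·sin(-56.6°)) = 2.752 - j4.174 V
Step 2 — Sum components: V_total = -18.65 - j22.52 V.
Step 3 — Convert to polar: |V_total| = 29.24 V, ∠V_total = -129.6°.

V_total = 29.24∠-129.6° V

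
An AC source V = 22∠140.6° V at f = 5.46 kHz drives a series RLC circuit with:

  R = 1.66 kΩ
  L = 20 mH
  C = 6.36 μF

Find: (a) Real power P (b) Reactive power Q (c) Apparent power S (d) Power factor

Step 1 — Angular frequency: ω = 2π·f = 2π·5460 = 3.431e+04 rad/s.
Step 2 — Component impedances:
  R: Z = R = 1660 Ω
  L: Z = jωL = j·3.431e+04·0.02 = 0 + j686.1 Ω
  C: Z = 1/(jωC) = -j/(ω·C) = 0 - j4.583 Ω
Step 3 — Series combination: Z_total = R + L + C = 1660 + j681.5 Ω = 1794∠22.3° Ω.
Step 4 — Source phasor: V = 22∠140.6° V = -17 + j13.96 V.
Step 5 — Current: I = V / Z = -0.005808 + j0.0108 A = 0.01226∠118.3° A.
Step 6 — Complex power: S = V·I* = 0.2495 + j0.1024 VA.
Step 7 — Real power: P = Re(S) = 0.2495 W.
Step 8 — Reactive power: Q = Im(S) = 0.1024 VAR.
Step 9 — Apparent power: |S| = 0.2697 VA.
Step 10 — Power factor: PF = P/|S| = 0.9251 (lagging).

(a) P = 0.2495 W  (b) Q = 0.1024 VAR  (c) S = 0.2697 VA  (d) PF = 0.9251 (lagging)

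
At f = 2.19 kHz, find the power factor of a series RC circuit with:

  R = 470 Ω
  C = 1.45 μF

Step 1 — Angular frequency: ω = 2π·f = 2π·2190 = 1.376e+04 rad/s.
Step 2 — Component impedances:
  R: Z = R = 470 Ω
  C: Z = 1/(jωC) = -j/(ω·C) = 0 - j50.12 Ω
Step 3 — Series combination: Z_total = R + C = 470 - j50.12 Ω = 472.7∠-6.1° Ω.
Step 4 — Power factor: PF = cos(φ) = Re(Z)/|Z| = 470/472.66 = 0.9944.
Step 5 — Type: Im(Z) = -50.12 ⇒ leading (phase φ = -6.1°).

PF = 0.9944 (leading, φ = -6.1°)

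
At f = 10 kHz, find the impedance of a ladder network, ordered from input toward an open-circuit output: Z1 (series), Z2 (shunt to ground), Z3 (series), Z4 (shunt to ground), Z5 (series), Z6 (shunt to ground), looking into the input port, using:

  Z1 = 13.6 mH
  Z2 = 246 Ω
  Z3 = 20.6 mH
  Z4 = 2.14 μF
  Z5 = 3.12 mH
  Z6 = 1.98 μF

Step 1 — Angular frequency: ω = 2π·f = 2π·1e+04 = 6.283e+04 rad/s.
Step 2 — Component impedances:
  Z1: Z = jωL = j·6.283e+04·0.0136 = 0 + j854.5 Ω
  Z2: Z = R = 246 Ω
  Z3: Z = jωL = j·6.283e+04·0.0206 = 0 + j1294 Ω
  Z4: Z = 1/(jωC) = -j/(ω·C) = 0 - j7.437 Ω
  Z5: Z = jωL = j·6.283e+04·0.00312 = 0 + j196 Ω
  Z6: Z = 1/(jωC) = -j/(ω·C) = 0 - j8.038 Ω
Step 3 — Ladder network (open output): work backward from the far end, alternating series and parallel combinations. Z_in = 237.3 + j899.9 Ω = 930.7∠75.2° Ω.

Z = 237.3 + j899.9 Ω = 930.7∠75.2° Ω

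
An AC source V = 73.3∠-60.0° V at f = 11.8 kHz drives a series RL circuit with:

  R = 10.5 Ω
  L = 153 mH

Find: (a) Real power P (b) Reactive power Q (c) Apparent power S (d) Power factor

Step 1 — Angular frequency: ω = 2π·f = 2π·1.18e+04 = 7.414e+04 rad/s.
Step 2 — Component impedances:
  R: Z = R = 10.5 Ω
  L: Z = jωL = j·7.414e+04·0.153 = 0 + j1.134e+04 Ω
Step 3 — Series combination: Z_total = R + L = 10.5 + j1.134e+04 Ω = 1.134e+04∠89.9° Ω.
Step 4 — Source phasor: V = 73.3∠-60.0° V = 36.65 - j63.48 V.
Step 5 — Current: I = V / Z = -0.005593 - j0.003236 A = 0.006462∠-149.9° A.
Step 6 — Complex power: S = V·I* = 0.0004384 + j0.4736 VA.
Step 7 — Real power: P = Re(S) = 0.0004384 W.
Step 8 — Reactive power: Q = Im(S) = 0.4736 VAR.
Step 9 — Apparent power: |S| = 0.4736 VA.
Step 10 — Power factor: PF = P/|S| = 0.0009256 (lagging).

(a) P = 0.0004384 W  (b) Q = 0.4736 VAR  (c) S = 0.4736 VA  (d) PF = 0.0009256 (lagging)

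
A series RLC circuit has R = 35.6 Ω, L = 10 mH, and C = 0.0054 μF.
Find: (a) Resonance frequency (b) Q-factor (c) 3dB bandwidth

Step 1 — Resonance condition Im(Z)=0 gives ω₀ = 1/√(LC).
Step 2 — ω₀ = 1/√(0.01·5.4e-09) = 1.361e+05 rad/s.
Step 3 — f₀ = ω₀/(2π) = 2.166e+04 Hz.
Step 4 — Series Q: Q = ω₀L/R = 1.361e+05·0.01/35.6 = 38.23.
Step 5 — 3dB bandwidth: Δω = ω₀/Q = 3560 rad/s; BW = Δω/(2π) = 566.6 Hz.

(a) f₀ = 2.166e+04 Hz  (b) Q = 38.23  (c) BW = 566.6 Hz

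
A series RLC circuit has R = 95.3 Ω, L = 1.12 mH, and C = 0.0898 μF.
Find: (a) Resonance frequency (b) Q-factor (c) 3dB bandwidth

Step 1 — Resonance: ω₀ = 1/√(LC) = 1/√(0.00112·8.98e-08) = 9.971e+04 rad/s.
Step 2 — f₀ = ω₀/(2π) = 1.587e+04 Hz.
Step 3 — Series Q: Q = ω₀L/R = 9.971e+04·0.00112/95.3 = 1.172.
Step 4 — Bandwidth: Δω = ω₀/Q = 8.509e+04 rad/s; BW = Δω/(2π) = 1.354e+04 Hz.

(a) f₀ = 1.587e+04 Hz  (b) Q = 1.172  (c) BW = 1.354e+04 Hz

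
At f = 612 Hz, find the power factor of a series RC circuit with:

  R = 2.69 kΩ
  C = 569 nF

Step 1 — Angular frequency: ω = 2π·f = 2π·612 = 3845 rad/s.
Step 2 — Component impedances:
  R: Z = R = 2690 Ω
  C: Z = 1/(jωC) = -j/(ω·C) = 0 - j457 Ω
Step 3 — Series combination: Z_total = R + C = 2690 - j457 Ω = 2729∠-9.6° Ω.
Step 4 — Power factor: PF = cos(φ) = Re(Z)/|Z| = 2690/2728.6 = 0.9859.
Step 5 — Type: Im(Z) = -457 ⇒ leading (phase φ = -9.6°).

PF = 0.9859 (leading, φ = -9.6°)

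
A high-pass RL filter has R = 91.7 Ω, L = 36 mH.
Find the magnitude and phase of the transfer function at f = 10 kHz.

Step 1 — Angular frequency: ω = 2π·1e+04 = 6.283e+04 rad/s.
Step 2 — Transfer function: H(jω) = jωL/(R + jωL).
Step 3 — Numerator jωL = j·2262; denominator R + jωL = 91.7 + j2262.
Step 4 — H = 0.9984 + j0.04047.
Step 5 — Magnitude: |H| = 0.9992 (-0.0 dB); phase: φ = 2.3°.

|H| = 0.9992 (-0.0 dB), φ = 2.3°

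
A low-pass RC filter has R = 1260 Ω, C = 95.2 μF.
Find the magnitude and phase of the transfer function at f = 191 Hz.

Step 1 — Angular frequency: ω = 2π·191 = 1200 rad/s.
Step 2 — Transfer function: H(jω) = 1/(1 + jωRC).
Step 3 — Denominator: 1 + jωRC = 1 + j·1200·1260·9.52e-05 = 1 + j144.
Step 4 — H = 4.825e-05 - j0.006946.
Step 5 — Magnitude: |H| = 0.006947 (-43.2 dB); phase: φ = -89.6°.

|H| = 0.006947 (-43.2 dB), φ = -89.6°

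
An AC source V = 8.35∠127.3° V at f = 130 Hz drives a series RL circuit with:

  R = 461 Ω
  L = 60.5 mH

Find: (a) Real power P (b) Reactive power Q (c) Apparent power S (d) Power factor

Step 1 — Angular frequency: ω = 2π·f = 2π·130 = 816.8 rad/s.
Step 2 — Component impedances:
  R: Z = R = 461 Ω
  L: Z = jωL = j·816.8·0.0605 = 0 + j49.42 Ω
Step 3 — Series combination: Z_total = R + L = 461 + j49.42 Ω = 463.6∠6.1° Ω.
Step 4 — Source phasor: V = 8.35∠127.3° V = -5.06 + j6.642 V.
Step 5 — Current: I = V / Z = -0.009324 + j0.01541 A = 0.01801∠121.2° A.
Step 6 — Complex power: S = V·I* = 0.1495 + j0.01603 VA.
Step 7 — Real power: P = Re(S) = 0.1495 W.
Step 8 — Reactive power: Q = Im(S) = 0.01603 VAR.
Step 9 — Apparent power: |S| = 0.1504 VA.
Step 10 — Power factor: PF = P/|S| = 0.9943 (lagging).

(a) P = 0.1495 W  (b) Q = 0.01603 VAR  (c) S = 0.1504 VA  (d) PF = 0.9943 (lagging)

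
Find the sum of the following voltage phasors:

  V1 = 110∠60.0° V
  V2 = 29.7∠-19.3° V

Step 1 — Convert each phasor to rectangular form:
  V1 = 110·(cos(60.0°) + j·sin(60.0°)) = 55 + j95.26 V
  V2 = 29.7·(cos(-19.3°) + j·sin(-19.3°)) = 28.03 - j9.816 V
Step 2 — Sum components: V_total = 83.03 + j85.45 V.
Step 3 — Convert to polar: |V_total| = 119.1 V, ∠V_total = 45.8°.

V_total = 119.1∠45.8° V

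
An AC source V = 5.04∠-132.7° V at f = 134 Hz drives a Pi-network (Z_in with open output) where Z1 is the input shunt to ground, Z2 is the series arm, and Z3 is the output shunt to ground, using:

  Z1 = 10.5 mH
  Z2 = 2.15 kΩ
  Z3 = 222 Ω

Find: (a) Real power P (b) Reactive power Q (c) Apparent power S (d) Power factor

Step 1 — Angular frequency: ω = 2π·f = 2π·134 = 841.9 rad/s.
Step 2 — Component impedances:
  Z1: Z = jωL = j·841.9·0.0105 = 0 + j8.84 Ω
  Z2: Z = R = 2150 Ω
  Z3: Z = R = 222 Ω
Step 3 — With open output, the series arm Z2 and the output shunt Z3 appear in series to ground: Z2 + Z3 = 2372 Ω.
Step 4 — Parallel with input shunt Z1: Z_in = Z1 || (Z2 + Z3) = 0.03295 + j8.84 Ω = 8.84∠89.8° Ω.
Step 5 — Source phasor: V = 5.04∠-132.7° V = -3.418 - j3.704 V.
Step 6 — Current: I = V / Z = -0.4204 + j0.3851 A = 0.5701∠137.5° A.
Step 7 — Complex power: S = V·I* = 0.01071 + j2.873 VA.
Step 8 — Real power: P = Re(S) = 0.01071 W.
Step 9 — Reactive power: Q = Im(S) = 2.873 VAR.
Step 10 — Apparent power: |S| = 2.873 VA.
Step 11 — Power factor: PF = P/|S| = 0.003727 (lagging).

(a) P = 0.01071 W  (b) Q = 2.873 VAR  (c) S = 2.873 VA  (d) PF = 0.003727 (lagging)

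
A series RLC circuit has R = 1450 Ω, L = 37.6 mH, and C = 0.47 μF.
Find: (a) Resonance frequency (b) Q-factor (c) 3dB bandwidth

Step 1 — Resonance: ω₀ = 1/√(LC) = 1/√(0.0376·4.7e-07) = 7522 rad/s.
Step 2 — f₀ = ω₀/(2π) = 1197 Hz.
Step 3 — Series Q: Q = ω₀L/R = 7522·0.0376/1450 = 0.1951.
Step 4 — Bandwidth: Δω = ω₀/Q = 3.856e+04 rad/s; BW = Δω/(2π) = 6138 Hz.

(a) f₀ = 1197 Hz  (b) Q = 0.1951  (c) BW = 6138 Hz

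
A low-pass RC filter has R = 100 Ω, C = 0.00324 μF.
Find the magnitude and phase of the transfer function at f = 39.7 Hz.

Step 1 — Angular frequency: ω = 2π·39.7 = 249.4 rad/s.
Step 2 — Transfer function: H(jω) = 1/(1 + jωRC).
Step 3 — Denominator: 1 + jωRC = 1 + j·249.4·100·3.24e-09 = 1 + j8.082e-05.
Step 4 — H = 1 - j8.082e-05.
Step 5 — Magnitude: |H| = 1 (-0.0 dB); phase: φ = -0.0°.

|H| = 1 (-0.0 dB), φ = -0.0°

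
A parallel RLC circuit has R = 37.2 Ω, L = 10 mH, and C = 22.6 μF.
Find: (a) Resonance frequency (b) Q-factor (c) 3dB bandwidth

Step 1 — Resonance: ω₀ = 1/√(LC) = 1/√(0.01·2.26e-05) = 2104 rad/s.
Step 2 — f₀ = ω₀/(2π) = 334.8 Hz.
Step 3 — Parallel Q: Q = R/(ω₀L) = 37.2/(2104·0.01) = 1.768.
Step 4 — Bandwidth: Δω = ω₀/Q = 1189 rad/s; BW = Δω/(2π) = 189.3 Hz.

(a) f₀ = 334.8 Hz  (b) Q = 1.768  (c) BW = 189.3 Hz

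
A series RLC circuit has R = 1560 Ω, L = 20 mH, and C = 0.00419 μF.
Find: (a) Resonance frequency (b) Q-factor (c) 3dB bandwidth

Step 1 — Resonance: ω₀ = 1/√(LC) = 1/√(0.02·4.19e-09) = 1.092e+05 rad/s.
Step 2 — f₀ = ω₀/(2π) = 1.739e+04 Hz.
Step 3 — Series Q: Q = ω₀L/R = 1.092e+05·0.02/1560 = 1.401.
Step 4 — Bandwidth: Δω = ω₀/Q = 7.8e+04 rad/s; BW = Δω/(2π) = 1.241e+04 Hz.

(a) f₀ = 1.739e+04 Hz  (b) Q = 1.401  (c) BW = 1.241e+04 Hz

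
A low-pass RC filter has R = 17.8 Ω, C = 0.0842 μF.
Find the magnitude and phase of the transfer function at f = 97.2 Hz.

Step 1 — Angular frequency: ω = 2π·97.2 = 610.7 rad/s.
Step 2 — Transfer function: H(jω) = 1/(1 + jωRC).
Step 3 — Denominator: 1 + jωRC = 1 + j·610.7·17.8·8.42e-08 = 1 + j0.0009153.
Step 4 — H = 1 - j0.0009153.
Step 5 — Magnitude: |H| = 1 (-0.0 dB); phase: φ = -0.1°.

|H| = 1 (-0.0 dB), φ = -0.1°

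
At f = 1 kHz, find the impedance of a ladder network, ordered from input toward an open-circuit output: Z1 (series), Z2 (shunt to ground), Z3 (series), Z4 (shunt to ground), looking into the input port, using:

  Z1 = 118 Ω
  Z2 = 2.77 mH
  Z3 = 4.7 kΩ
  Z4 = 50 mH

Step 1 — Angular frequency: ω = 2π·f = 2π·1000 = 6283 rad/s.
Step 2 — Component impedances:
  Z1: Z = R = 118 Ω
  Z2: Z = jωL = j·6283·0.00277 = 0 + j17.4 Ω
  Z3: Z = R = 4700 Ω
  Z4: Z = jωL = j·6283·0.05 = 0 + j314.2 Ω
Step 3 — Ladder network (open output): work backward from the far end, alternating series and parallel combinations. Z_in = 118.1 + j17.4 Ω = 119.3∠8.4° Ω.

Z = 118.1 + j17.4 Ω = 119.3∠8.4° Ω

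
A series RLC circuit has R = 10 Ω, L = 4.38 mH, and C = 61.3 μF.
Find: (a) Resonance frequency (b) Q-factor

Step 1 — Resonance condition Im(Z)=0 gives ω₀ = 1/√(LC).
Step 2 — ω₀ = 1/√(0.00438·6.13e-05) = 1930 rad/s.
Step 3 — f₀ = ω₀/(2π) = 307.2 Hz.
Step 4 — Series Q: Q = ω₀L/R = 1930·0.00438/10 = 0.8453.

(a) f₀ = 307.2 Hz  (b) Q = 0.8453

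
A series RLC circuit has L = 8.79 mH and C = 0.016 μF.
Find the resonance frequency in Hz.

Step 1 — Resonance condition Im(Z)=0 gives ω₀ = 1/√(LC).
Step 2 — ω₀ = 1/√(0.00879·1.6e-08) = 8.432e+04 rad/s.
Step 3 — f₀ = ω₀/(2π) = 1.342e+04 Hz.

f₀ = 1.342e+04 Hz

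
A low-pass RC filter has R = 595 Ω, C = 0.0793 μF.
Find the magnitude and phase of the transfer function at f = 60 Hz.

Step 1 — Angular frequency: ω = 2π·60 = 377 rad/s.
Step 2 — Transfer function: H(jω) = 1/(1 + jωRC).
Step 3 — Denominator: 1 + jωRC = 1 + j·377·595·7.93e-08 = 1 + j0.01779.
Step 4 — H = 0.9997 - j0.01778.
Step 5 — Magnitude: |H| = 0.9998 (-0.0 dB); phase: φ = -1.0°.

|H| = 0.9998 (-0.0 dB), φ = -1.0°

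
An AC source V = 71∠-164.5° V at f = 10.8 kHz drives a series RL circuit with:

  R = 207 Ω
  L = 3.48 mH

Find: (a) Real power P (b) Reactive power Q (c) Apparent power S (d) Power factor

Step 1 — Angular frequency: ω = 2π·f = 2π·1.08e+04 = 6.786e+04 rad/s.
Step 2 — Component impedances:
  R: Z = R = 207 Ω
  L: Z = jωL = j·6.786e+04·0.00348 = 0 + j236.1 Ω
Step 3 — Series combination: Z_total = R + L = 207 + j236.1 Ω = 314∠48.8° Ω.
Step 4 — Source phasor: V = 71∠-164.5° V = -68.42 - j18.97 V.
Step 5 — Current: I = V / Z = -0.1891 + j0.124 A = 0.2261∠146.7° A.
Step 6 — Complex power: S = V·I* = 10.58 + j12.07 VA.
Step 7 — Real power: P = Re(S) = 10.58 W.
Step 8 — Reactive power: Q = Im(S) = 12.07 VAR.
Step 9 — Apparent power: |S| = 16.05 VA.
Step 10 — Power factor: PF = P/|S| = 0.6592 (lagging).

(a) P = 10.58 W  (b) Q = 12.07 VAR  (c) S = 16.05 VA  (d) PF = 0.6592 (lagging)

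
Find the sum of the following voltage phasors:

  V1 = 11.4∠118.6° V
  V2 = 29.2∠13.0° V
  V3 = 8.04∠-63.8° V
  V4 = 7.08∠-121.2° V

Step 1 — Convert each phasor to rectangular form:
  V1 = 11.4·(cos(118.6°) + j·sin(118.6°)) = -5.457 + j10.01 V
  V2 = 29.2·(cos(13.0°) + j·sin(13.0°)) = 28.45 + j6.569 V
  V3 = 8.04·(cos(-63.8°) + j·sin(-63.8°)) = 3.55 - j7.214 V
  V4 = 7.08·(cos(-121.2°) + j·sin(-121.2°)) = -3.668 - j6.056 V
Step 2 — Sum components: V_total = 22.88 + j3.308 V.
Step 3 — Convert to polar: |V_total| = 23.11 V, ∠V_total = 8.2°.

V_total = 23.11∠8.2° V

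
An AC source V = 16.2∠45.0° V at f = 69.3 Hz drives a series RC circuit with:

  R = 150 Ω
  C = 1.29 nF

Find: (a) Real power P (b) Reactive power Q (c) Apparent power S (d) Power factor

Step 1 — Angular frequency: ω = 2π·f = 2π·69.3 = 435.4 rad/s.
Step 2 — Component impedances:
  R: Z = R = 150 Ω
  C: Z = 1/(jωC) = -j/(ω·C) = 0 - j1.78e+06 Ω
Step 3 — Series combination: Z_total = R + C = 150 - j1.78e+06 Ω = 1.78e+06∠-90.0° Ω.
Step 4 — Source phasor: V = 16.2∠45.0° V = 11.46 + j11.46 V.
Step 5 — Current: I = V / Z = -6.434e-06 + j6.435e-06 A = 9.1e-06∠135.0° A.
Step 6 — Complex power: S = V·I* = 1.242e-08 - j0.0001474 VA.
Step 7 — Real power: P = Re(S) = 1.242e-08 W.
Step 8 — Reactive power: Q = Im(S) = -0.0001474 VAR.
Step 9 — Apparent power: |S| = 0.0001474 VA.
Step 10 — Power factor: PF = P/|S| = 8.425e-05 (leading).

(a) P = 1.242e-08 W  (b) Q = -0.0001474 VAR  (c) S = 0.0001474 VA  (d) PF = 8.425e-05 (leading)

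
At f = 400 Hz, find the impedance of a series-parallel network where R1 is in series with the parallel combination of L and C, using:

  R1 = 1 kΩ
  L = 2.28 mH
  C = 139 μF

Step 1 — Angular frequency: ω = 2π·f = 2π·400 = 2513 rad/s.
Step 2 — Component impedances:
  R1: Z = R = 1000 Ω
  L: Z = jωL = j·2513·0.00228 = 0 + j5.73 Ω
  C: Z = 1/(jωC) = -j/(ω·C) = 0 - j2.862 Ω
Step 3 — Parallel branch: L || C = 1/(1/L + 1/C) = 0 - j5.72 Ω.
Step 4 — Series with R1: Z_total = R1 + (L || C) = 1000 - j5.72 Ω = 1000∠-0.3° Ω.

Z = 1000 - j5.72 Ω = 1000∠-0.3° Ω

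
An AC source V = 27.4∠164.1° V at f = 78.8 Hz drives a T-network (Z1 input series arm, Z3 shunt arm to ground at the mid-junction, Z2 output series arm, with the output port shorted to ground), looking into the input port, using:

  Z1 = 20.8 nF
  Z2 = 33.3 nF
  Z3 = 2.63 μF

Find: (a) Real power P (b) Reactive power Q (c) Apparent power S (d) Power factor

Step 1 — Angular frequency: ω = 2π·f = 2π·78.8 = 495.1 rad/s.
Step 2 — Component impedances:
  Z1: Z = 1/(jωC) = -j/(ω·C) = 0 - j9.71e+04 Ω
  Z2: Z = 1/(jωC) = -j/(ω·C) = 0 - j6.065e+04 Ω
  Z3: Z = 1/(jωC) = -j/(ω·C) = 0 - j768 Ω
Step 3 — With the output port shorted to ground, the output series arm Z2 runs from the junction to ground; the shunt arm Z3 also runs from the junction to ground. They appear in parallel: Z3 || Z2 = 0 - j758.4 Ω.
Step 4 — Series with input arm Z1: Z_in = Z1 + (Z3 || Z2) = 0 - j9.786e+04 Ω = 9.786e+04∠-90.0° Ω.
Step 5 — Source phasor: V = 27.4∠164.1° V = -26.35 + j7.506 V.
Step 6 — Current: I = V / Z = -7.671e-05 - j0.0002693 A = 0.00028∠-105.9° A.
Step 7 — Complex power: S = V·I* = 0 - j0.007672 VA.
Step 8 — Real power: P = Re(S) = 0 W.
Step 9 — Reactive power: Q = Im(S) = -0.007672 VAR.
Step 10 — Apparent power: |S| = 0.007672 VA.
Step 11 — Power factor: PF = P/|S| = 0 (leading).

(a) P = 0 W  (b) Q = -0.007672 VAR  (c) S = 0.007672 VA  (d) PF = 0 (leading)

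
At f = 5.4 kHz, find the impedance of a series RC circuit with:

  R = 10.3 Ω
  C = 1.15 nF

Step 1 — Angular frequency: ω = 2π·f = 2π·5400 = 3.393e+04 rad/s.
Step 2 — Component impedances:
  R: Z = R = 10.3 Ω
  C: Z = 1/(jωC) = -j/(ω·C) = 0 - j2.563e+04 Ω
Step 3 — Series combination: Z_total = R + C = 10.3 - j2.563e+04 Ω = 2.563e+04∠-90.0° Ω.

Z = 10.3 - j2.563e+04 Ω = 2.563e+04∠-90.0° Ω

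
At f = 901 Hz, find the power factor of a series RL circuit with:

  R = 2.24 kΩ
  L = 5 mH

Step 1 — Angular frequency: ω = 2π·f = 2π·901 = 5661 rad/s.
Step 2 — Component impedances:
  R: Z = R = 2240 Ω
  L: Z = jωL = j·5661·0.005 = 0 + j28.31 Ω
Step 3 — Series combination: Z_total = R + L = 2240 + j28.31 Ω = 2240∠0.7° Ω.
Step 4 — Power factor: PF = cos(φ) = Re(Z)/|Z| = 2240/2240.2 = 0.9999.
Step 5 — Type: Im(Z) = 28.31 ⇒ lagging (phase φ = 0.7°).

PF = 0.9999 (lagging, φ = 0.7°)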